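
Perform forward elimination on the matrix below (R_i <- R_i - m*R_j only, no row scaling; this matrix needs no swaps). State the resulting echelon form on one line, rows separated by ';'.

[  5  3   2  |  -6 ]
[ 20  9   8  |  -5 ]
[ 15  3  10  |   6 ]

Forward elimination:
R2 <- R2 - (4)*R1:  [  0  -3   0  19 ]
R3 <- R3 - (3)*R1:  [  0  -6   4  24 ]
R3 <- R3 - (2)*R2:  [   0    0    4  -14 ]
Row echelon form:
[ 5   3  2  |   -6 ]
[ 0  -3  0  |   19 ]
[ 0   0  4  |  -14 ]

REF = [5 3 2 -6; 0 -3 0 19; 0 0 4 -14]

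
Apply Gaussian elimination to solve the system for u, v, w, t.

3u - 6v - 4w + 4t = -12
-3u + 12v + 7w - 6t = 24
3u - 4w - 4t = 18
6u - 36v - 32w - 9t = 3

Forward elimination on [A|b]:
R2 <- R2 - (-1)*R1:  [  0   6   3  -2  12 ]
R3 <- R3 - (1)*R1:  [  0   6   0  -8  30 ]
R4 <- R4 - (2)*R1:  [   0  -24  -24  -17   27 ]
R3 <- R3 - (1)*R2:  [  0   0  -3  -6  18 ]
R4 <- R4 - (-4)*R2:  [   0    0  -12  -25   75 ]
R4 <- R4 - (4)*R3:  [  0   0   0  -1   3 ]
Row echelon form:
[ 3  -6  -4   4  |  -12 ]
[ 0   6   3  -2  |   12 ]
[ 0   0  -3  -6  |   18 ]
[ 0   0   0  -1  |    3 ]
Back-substitution:
t = (3) / -1 = -3
w = (18 - (-6)*(-3)) / -3 = 0
v = (12 - (3)*(0) - (-2)*(-3)) / 6 = 1
u = (-12 - (-6)*(1) - (-4)*(0) - (4)*(-3)) / 3 = 2

(2, 1, 0, -3)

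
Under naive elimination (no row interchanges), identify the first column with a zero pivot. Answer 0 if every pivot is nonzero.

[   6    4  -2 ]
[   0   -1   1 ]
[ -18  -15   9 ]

first zero-pivot column = 3

Naive forward elimination:
R3 <- R3 - (-3)*R1:  [  0  -3   3 ]
R3 <- R3 - (3)*R2:  [ 0  0  0 ]
Matrix at this point:
[ 6   4  -2 ]
[ 0  -1   1 ]
[ 0   0   0 ]
Pivot entry (3,3) in the last row is zero and there are no rows below to swap with -> zero pivot in column 3 (A is singular).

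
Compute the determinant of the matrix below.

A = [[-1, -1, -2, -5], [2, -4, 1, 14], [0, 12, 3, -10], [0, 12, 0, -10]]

Forward elimination:
R2 <- R2 - (-2)*R1:  [  0  -6  -3   4 ]
R3 <- R3 - (-2)*R2:  [  0   0  -3  -2 ]
R4 <- R4 - (-2)*R2:  [  0   0  -6  -2 ]
R4 <- R4 - (2)*R3:  [ 0  0  0  2 ]
Upper-triangular form:
[ -1  -1  -2  -5 ]
[  0  -6  -3   4 ]
[  0   0  -3  -2 ]
[  0   0   0   2 ]
det(A) = (-1)^0 * (-1) * (-6) * (-3) * (2) = -36  (0 row swaps -> sign +1)

det(A) = -36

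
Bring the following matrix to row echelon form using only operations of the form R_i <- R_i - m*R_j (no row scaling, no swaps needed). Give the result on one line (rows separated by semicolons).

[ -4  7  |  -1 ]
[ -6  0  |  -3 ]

Forward elimination:
R2 <- R2 - (3/2)*R1:  [     0  -21/2   -3/2 ]
Row echelon form:
[ -4      7  |    -1 ]
[  0  -21/2  |  -3/2 ]

REF = [-4 7 -1; 0 -21/2 -3/2]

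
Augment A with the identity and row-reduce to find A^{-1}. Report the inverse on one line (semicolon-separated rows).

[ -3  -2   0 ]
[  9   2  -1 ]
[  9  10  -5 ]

Gauss-Jordan on [A | I]:
R1 <- (1/-3)*R1:  [    1   2/3     0  |  -1/3     0     0 ]
R2 <- R2 - (9)*R1:  [  0  -4  -1  |   3   1   0 ]
R3 <- R3 - (9)*R1:  [  0   4  -5  |   3   0   1 ]
R2 <- (1/-4)*R2:  [    0     1   1/4  |  -3/4  -1/4     0 ]
R1 <- R1 - (2/3)*R2:  [    1     0  -1/6  |   1/6   1/6     0 ]
R3 <- R3 - (4)*R2:  [  0   0  -6  |   6   1   1 ]
R3 <- (1/-6)*R3:  [    0     0     1  |    -1  -1/6  -1/6 ]
R1 <- R1 - (-1/6)*R3:  [     1      0      0  |      0   5/36  -1/36 ]
R2 <- R2 - (1/4)*R3:  [     0      1      0  |   -1/2  -5/24   1/24 ]
Right block of [I | A^{-1}] is the inverse:
[    0   5/36  -1/36 ]
[ -1/2  -5/24   1/24 ]
[   -1   -1/6   -1/6 ]

inverse = [0 5/36 -1/36; -1/2 -5/24 1/24; -1 -1/6 -1/6]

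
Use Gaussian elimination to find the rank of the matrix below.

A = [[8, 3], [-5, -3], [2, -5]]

rank(A) = 2

Row reduction:
R2 <- R2 - (-5/8)*R1:  [    0  -9/8 ]
R3 <- R3 - (1/4)*R1:  [     0  -23/4 ]
R3 <- R3 - (46/9)*R2:  [ 0  0 ]
Row echelon form:
[ 8     3 ]
[ 0  -9/8 ]
[ 0     0 ]
Nonzero rows / pivot columns: 2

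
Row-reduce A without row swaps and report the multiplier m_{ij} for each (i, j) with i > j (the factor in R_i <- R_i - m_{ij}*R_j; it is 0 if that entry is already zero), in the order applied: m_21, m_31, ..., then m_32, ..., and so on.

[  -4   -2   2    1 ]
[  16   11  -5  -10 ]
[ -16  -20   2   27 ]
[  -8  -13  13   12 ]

multipliers: -4, 4, 2, -4, -3, 3

Forward elimination:
R2 <- R2 - (-4)*R1:  [  0   3   3  -6 ]
R3 <- R3 - (4)*R1:  [   0  -12   -6   23 ]
R4 <- R4 - (2)*R1:  [  0  -9   9  10 ]
R3 <- R3 - (-4)*R2:  [  0   0   6  -1 ]
R4 <- R4 - (-3)*R2:  [  0   0  18  -8 ]
R4 <- R4 - (3)*R3:  [  0   0   0  -5 ]
Multipliers (in order of application): m_{21} = -4, m_{31} = 4, m_{41} = 2, m_{32} = -4, m_{42} = -3, m_{43} = 3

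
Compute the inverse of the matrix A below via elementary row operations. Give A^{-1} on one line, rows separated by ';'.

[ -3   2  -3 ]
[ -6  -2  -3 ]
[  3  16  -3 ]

Gauss-Jordan on [A | I]:
R1 <- (1/-3)*R1:  [    1  -2/3     1  |  -1/3     0     0 ]
R2 <- R2 - (-6)*R1:  [  0  -6   3  |  -2   1   0 ]
R3 <- R3 - (3)*R1:  [  0  18  -6  |   1   0   1 ]
R2 <- (1/-6)*R2:  [    0     1  -1/2  |   1/3  -1/6     0 ]
R1 <- R1 - (-2/3)*R2:  [    1     0   2/3  |  -1/9  -1/9     0 ]
R3 <- R3 - (18)*R2:  [  0   0   3  |  -5   3   1 ]
R3 <- (1/3)*R3:  [    0     0     1  |  -5/3     1   1/3 ]
R1 <- R1 - (2/3)*R3:  [    1     0     0  |     1  -7/9  -2/9 ]
R2 <- R2 - (-1/2)*R3:  [    0     1     0  |  -1/2   1/3   1/6 ]
Right block of [I | A^{-1}] is the inverse:
[    1  -7/9  -2/9 ]
[ -1/2   1/3   1/6 ]
[ -5/3     1   1/3 ]

inverse = [1 -7/9 -2/9; -1/2 1/3 1/6; -5/3 1 1/3]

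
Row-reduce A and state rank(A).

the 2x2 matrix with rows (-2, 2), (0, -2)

Row reduction:
Row echelon form:
[ -2   2 ]
[  0  -2 ]
Nonzero rows / pivot columns: 2

rank(A) = 2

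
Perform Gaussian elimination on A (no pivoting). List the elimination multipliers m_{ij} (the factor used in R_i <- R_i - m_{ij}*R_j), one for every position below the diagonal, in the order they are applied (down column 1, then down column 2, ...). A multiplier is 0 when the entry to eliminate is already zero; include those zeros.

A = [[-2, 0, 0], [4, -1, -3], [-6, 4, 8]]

Forward elimination:
R2 <- R2 - (-2)*R1:  [  0  -1  -3 ]
R3 <- R3 - (3)*R1:  [ 0  4  8 ]
R3 <- R3 - (-4)*R2:  [  0   0  -4 ]
Multipliers (in order of application): m_{21} = -2, m_{31} = 3, m_{32} = -4

multipliers: -2, 3, -4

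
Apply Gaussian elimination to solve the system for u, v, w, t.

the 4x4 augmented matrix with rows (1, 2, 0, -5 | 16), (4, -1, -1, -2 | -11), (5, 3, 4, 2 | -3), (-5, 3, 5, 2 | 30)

(-3, 2, 3, -3)

Forward elimination on [A|b]:
R2 <- R2 - (4)*R1:  [   0   -9   -1   18  -75 ]
R3 <- R3 - (5)*R1:  [   0   -7    4   27  -83 ]
R4 <- R4 - (-5)*R1:  [   0   13    5  -23  110 ]
R3 <- R3 - (7/9)*R2:  [     0      0   43/9     13  -74/3 ]
R4 <- R4 - (-13/9)*R2:  [    0     0  32/9     3   5/3 ]
R4 <- R4 - (32/43)*R3:  [       0        0        0  -287/43   861/43 ]
Row echelon form:
[ 1   2     0       -5  |      16 ]
[ 0  -9    -1       18  |     -75 ]
[ 0   0  43/9       13  |   -74/3 ]
[ 0   0     0  -287/43  |  861/43 ]
Back-substitution:
t = (861/43) / (-287/43) = -3
w = (-74/3 - (13)*(-3)) / (43/9) = 3
v = (-75 - (-1)*(3) - (18)*(-3)) / -9 = 2
u = (16 - (2)*(2) - (-5)*(-3)) / 1 = -3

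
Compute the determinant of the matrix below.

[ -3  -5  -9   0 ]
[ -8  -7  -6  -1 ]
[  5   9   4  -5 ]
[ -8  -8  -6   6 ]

Forward elimination:
R2 <- R2 - (8/3)*R1:  [    0  19/3    18    -1 ]
R3 <- R3 - (-5/3)*R1:  [   0  2/3  -11   -5 ]
R4 <- R4 - (8/3)*R1:  [    0  16/3    18     6 ]
R3 <- R3 - (2/19)*R2:  [       0        0  -245/19   -93/19 ]
R4 <- R4 - (16/19)*R2:  [      0       0   54/19  130/19 ]
R4 <- R4 - (-54/245)*R3:  [        0         0         0  1412/245 ]
Upper-triangular form:
[ -3    -5       -9         0 ]
[  0  19/3       18        -1 ]
[  0     0  -245/19    -93/19 ]
[  0     0        0  1412/245 ]
det(A) = (-1)^0 * (-3) * (19/3) * (-245/19) * (1412/245) = 1412  (0 row swaps -> sign +1)

det(A) = 1412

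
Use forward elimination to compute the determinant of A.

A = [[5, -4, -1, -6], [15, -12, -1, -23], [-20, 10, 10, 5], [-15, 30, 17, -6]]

det(A) = -60

Forward elimination:
R2 <- R2 - (3)*R1:  [  0   0   2  -5 ]
R3 <- R3 - (-4)*R1:  [   0   -6    6  -19 ]
R4 <- R4 - (-3)*R1:  [   0   18   14  -24 ]
R2 <-> R3   (pivot in column 2 was zero)
[ 5  -4  -1   -6 ]
[ 0  -6   6  -19 ]
[ 0   0   2   -5 ]
[ 0  18  14  -24 ]
R4 <- R4 - (-3)*R2:  [   0    0   32  -81 ]
R4 <- R4 - (16)*R3:  [  0   0   0  -1 ]
Upper-triangular form:
[ 5  -4  -1   -6 ]
[ 0  -6   6  -19 ]
[ 0   0   2   -5 ]
[ 0   0   0   -1 ]
det(A) = (-1)^1 * (5) * (-6) * (2) * (-1) = -60  (1 row swap -> sign -1)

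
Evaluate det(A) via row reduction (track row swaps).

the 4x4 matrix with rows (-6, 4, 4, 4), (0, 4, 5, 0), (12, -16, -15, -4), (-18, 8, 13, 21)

Forward elimination:
R3 <- R3 - (-2)*R1:  [  0  -8  -7   4 ]
R4 <- R4 - (3)*R1:  [  0  -4   1   9 ]
R3 <- R3 - (-2)*R2:  [ 0  0  3  4 ]
R4 <- R4 - (-1)*R2:  [ 0  0  6  9 ]
R4 <- R4 - (2)*R3:  [ 0  0  0  1 ]
Upper-triangular form:
[ -6  4  4  4 ]
[  0  4  5  0 ]
[  0  0  3  4 ]
[  0  0  0  1 ]
det(A) = (-1)^0 * (-6) * (4) * (3) * (1) = -72  (0 row swaps -> sign +1)

det(A) = -72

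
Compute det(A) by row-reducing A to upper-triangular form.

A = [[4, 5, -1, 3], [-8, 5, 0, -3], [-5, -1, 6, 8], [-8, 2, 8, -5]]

Forward elimination:
R2 <- R2 - (-2)*R1:  [  0  15  -2   3 ]
R3 <- R3 - (-5/4)*R1:  [    0  21/4  19/4  47/4 ]
R4 <- R4 - (-2)*R1:  [  0  12   6   1 ]
R3 <- R3 - (7/20)*R2:  [      0       0  109/20  107/10 ]
R4 <- R4 - (4/5)*R2:  [    0     0  38/5  -7/5 ]
R4 <- R4 - (152/109)*R3:  [         0          0          0  -1779/109 ]
Upper-triangular form:
[ 4   5      -1          3 ]
[ 0  15      -2          3 ]
[ 0   0  109/20     107/10 ]
[ 0   0       0  -1779/109 ]
det(A) = (-1)^0 * (4) * (15) * (109/20) * (-1779/109) = -5337  (0 row swaps -> sign +1)

det(A) = -5337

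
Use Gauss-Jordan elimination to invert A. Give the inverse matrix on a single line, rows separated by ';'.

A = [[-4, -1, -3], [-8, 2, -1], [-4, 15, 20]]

inverse = [-55/48 25/48 -7/48; -41/12 23/12 -5/12; 7/3 -4/3 1/3]

Gauss-Jordan on [A | I]:
R1 <- (1/-4)*R1:  [    1   1/4   3/4  |  -1/4     0     0 ]
R2 <- R2 - (-8)*R1:  [  0   4   5  |  -2   1   0 ]
R3 <- R3 - (-4)*R1:  [  0  16  23  |  -1   0   1 ]
R2 <- (1/4)*R2:  [    0     1   5/4  |  -1/2   1/4     0 ]
R1 <- R1 - (1/4)*R2:  [     1      0   7/16  |   -1/8  -1/16      0 ]
R3 <- R3 - (16)*R2:  [  0   0   3  |   7  -4   1 ]
R3 <- (1/3)*R3:  [    0     0     1  |   7/3  -4/3   1/3 ]
R1 <- R1 - (7/16)*R3:  [      1       0       0  |  -55/48   25/48   -7/48 ]
R2 <- R2 - (5/4)*R3:  [      0       1       0  |  -41/12   23/12   -5/12 ]
Right block of [I | A^{-1}] is the inverse:
[ -55/48  25/48  -7/48 ]
[ -41/12  23/12  -5/12 ]
[    7/3   -4/3    1/3 ]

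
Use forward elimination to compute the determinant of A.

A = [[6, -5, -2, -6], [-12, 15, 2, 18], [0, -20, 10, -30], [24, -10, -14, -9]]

det(A) = -180

Forward elimination:
R2 <- R2 - (-2)*R1:  [  0   5  -2   6 ]
R4 <- R4 - (4)*R1:  [  0  10  -6  15 ]
R3 <- R3 - (-4)*R2:  [  0   0   2  -6 ]
R4 <- R4 - (2)*R2:  [  0   0  -2   3 ]
R4 <- R4 - (-1)*R3:  [  0   0   0  -3 ]
Upper-triangular form:
[ 6  -5  -2  -6 ]
[ 0   5  -2   6 ]
[ 0   0   2  -6 ]
[ 0   0   0  -3 ]
det(A) = (-1)^0 * (6) * (5) * (2) * (-3) = -180  (0 row swaps -> sign +1)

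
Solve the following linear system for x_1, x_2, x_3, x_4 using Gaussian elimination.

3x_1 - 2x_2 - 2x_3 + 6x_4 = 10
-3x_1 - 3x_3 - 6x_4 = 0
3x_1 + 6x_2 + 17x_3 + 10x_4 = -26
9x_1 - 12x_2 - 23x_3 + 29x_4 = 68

(4, 5, -4, 0)

Forward elimination on [A|b]:
R2 <- R2 - (-1)*R1:  [  0  -2  -5   0  10 ]
R3 <- R3 - (1)*R1:  [   0    8   19    4  -36 ]
R4 <- R4 - (3)*R1:  [   0   -6  -17   11   38 ]
R3 <- R3 - (-4)*R2:  [  0   0  -1   4   4 ]
R4 <- R4 - (3)*R2:  [  0   0  -2  11   8 ]
R4 <- R4 - (2)*R3:  [ 0  0  0  3  0 ]
Row echelon form:
[ 3  -2  -2  6  |  10 ]
[ 0  -2  -5  0  |  10 ]
[ 0   0  -1  4  |   4 ]
[ 0   0   0  3  |   0 ]
Back-substitution:
x_4 = (0) / 3 = 0
x_3 = (4 - (4)*(0)) / -1 = -4
x_2 = (10 - (-5)*(-4)) / -2 = 5
x_1 = (10 - (-2)*(5) - (-2)*(-4) - (6)*(0)) / 3 = 4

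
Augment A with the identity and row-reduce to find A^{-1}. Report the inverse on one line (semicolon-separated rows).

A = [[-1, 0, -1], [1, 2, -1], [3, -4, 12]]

inverse = [-2 -2/5 -1/5; 3/2 9/10 1/5; 1 2/5 1/5]

Gauss-Jordan on [A | I]:
R1 <- (1/-1)*R1:  [  1   0   1  |  -1   0   0 ]
R2 <- R2 - (1)*R1:  [  0   2  -2  |   1   1   0 ]
R3 <- R3 - (3)*R1:  [  0  -4   9  |   3   0   1 ]
R2 <- (1/2)*R2:  [   0    1   -1  |  1/2  1/2    0 ]
R3 <- R3 - (-4)*R2:  [ 0  0  5  |  5  2  1 ]
R3 <- (1/5)*R3:  [   0    0    1  |    1  2/5  1/5 ]
R1 <- R1 - (1)*R3:  [    1     0     0  |    -2  -2/5  -1/5 ]
R2 <- R2 - (-1)*R3:  [    0     1     0  |   3/2  9/10   1/5 ]
Right block of [I | A^{-1}] is the inverse:
[  -2  -2/5  -1/5 ]
[ 3/2  9/10   1/5 ]
[   1   2/5   1/5 ]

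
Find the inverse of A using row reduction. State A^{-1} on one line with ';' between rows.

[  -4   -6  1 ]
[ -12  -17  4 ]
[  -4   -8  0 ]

inverse = [-8 2 7/4; 4 -1 -1; -7 2 1]

Gauss-Jordan on [A | I]:
R1 <- (1/-4)*R1:  [    1   3/2  -1/4  |  -1/4     0     0 ]
R2 <- R2 - (-12)*R1:  [  0   1   1  |  -3   1   0 ]
R3 <- R3 - (-4)*R1:  [  0  -2  -1  |  -1   0   1 ]
R1 <- R1 - (3/2)*R2:  [    1     0  -7/4  |  17/4  -3/2     0 ]
R3 <- R3 - (-2)*R2:  [  0   0   1  |  -7   2   1 ]
R1 <- R1 - (-7/4)*R3:  [   1    0    0  |   -8    2  7/4 ]
R2 <- R2 - (1)*R3:  [  0   1   0  |   4  -1  -1 ]
Right block of [I | A^{-1}] is the inverse:
[ -8   2  7/4 ]
[  4  -1   -1 ]
[ -7   2    1 ]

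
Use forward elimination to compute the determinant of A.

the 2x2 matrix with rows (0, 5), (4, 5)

Forward elimination:
R1 <-> R2   (pivot in column 1 was zero)
[ 4  5 ]
[ 0  5 ]
Upper-triangular form:
[ 4  5 ]
[ 0  5 ]
det(A) = (-1)^1 * (4) * (5) = -20  (1 row swap -> sign -1)

det(A) = -20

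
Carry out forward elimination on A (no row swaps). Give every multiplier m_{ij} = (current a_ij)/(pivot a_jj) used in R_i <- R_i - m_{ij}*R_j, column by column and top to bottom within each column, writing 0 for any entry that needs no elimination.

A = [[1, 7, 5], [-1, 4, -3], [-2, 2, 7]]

multipliers: -1, -2, 16/11

Forward elimination:
R2 <- R2 - (-1)*R1:  [  0  11   2 ]
R3 <- R3 - (-2)*R1:  [  0  16  17 ]
R3 <- R3 - (16/11)*R2:  [      0       0  155/11 ]
Multipliers (in order of application): m_{21} = -1, m_{31} = -2, m_{32} = 16/11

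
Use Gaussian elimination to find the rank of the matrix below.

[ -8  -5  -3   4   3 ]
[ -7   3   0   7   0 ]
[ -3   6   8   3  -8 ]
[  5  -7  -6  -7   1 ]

rank(A) = 4

Row reduction:
R2 <- R2 - (7/8)*R1:  [     0   59/8   21/8    7/2  -21/8 ]
R3 <- R3 - (3/8)*R1:  [     0   63/8   73/8    3/2  -73/8 ]
R4 <- R4 - (-5/8)*R1:  [     0  -81/8  -63/8   -9/2   23/8 ]
R3 <- R3 - (63/59)*R2:  [       0        0   373/59  -132/59  -373/59 ]
R4 <- R4 - (-81/59)*R2:  [       0        0  -252/59    18/59   -43/59 ]
R4 <- R4 - (-252/373)*R3:  [        0         0         0  -450/373        -5 ]
Row echelon form:
[ -8    -5      -3         4        3 ]
[  0  59/8    21/8       7/2    -21/8 ]
[  0     0  373/59   -132/59  -373/59 ]
[  0     0       0  -450/373       -5 ]
Nonzero rows / pivot columns: 4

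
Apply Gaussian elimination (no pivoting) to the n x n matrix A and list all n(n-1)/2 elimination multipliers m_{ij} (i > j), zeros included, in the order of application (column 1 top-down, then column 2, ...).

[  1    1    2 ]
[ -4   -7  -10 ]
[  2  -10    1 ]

multipliers: -4, 2, 4

Forward elimination:
R2 <- R2 - (-4)*R1:  [  0  -3  -2 ]
R3 <- R3 - (2)*R1:  [   0  -12   -3 ]
R3 <- R3 - (4)*R2:  [ 0  0  5 ]
Multipliers (in order of application): m_{21} = -4, m_{31} = 2, m_{32} = 4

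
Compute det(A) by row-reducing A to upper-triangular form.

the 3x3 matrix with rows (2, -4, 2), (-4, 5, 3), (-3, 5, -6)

Forward elimination:
R2 <- R2 - (-2)*R1:  [  0  -3   7 ]
R3 <- R3 - (-3/2)*R1:  [  0  -1  -3 ]
R3 <- R3 - (1/3)*R2:  [     0      0  -16/3 ]
Upper-triangular form:
[ 2  -4      2 ]
[ 0  -3      7 ]
[ 0   0  -16/3 ]
det(A) = (-1)^0 * (2) * (-3) * (-16/3) = 32  (0 row swaps -> sign +1)

det(A) = 32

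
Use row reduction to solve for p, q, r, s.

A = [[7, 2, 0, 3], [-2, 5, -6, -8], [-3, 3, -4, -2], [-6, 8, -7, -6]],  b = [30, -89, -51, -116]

(4, -5, 4, 4)

Forward elimination on [A|b]:
R2 <- R2 - (-2/7)*R1:  [      0    39/7      -6   -50/7  -563/7 ]
R3 <- R3 - (-3/7)*R1:  [      0    27/7      -4    -5/7  -267/7 ]
R4 <- R4 - (-6/7)*R1:  [      0    68/7      -7   -24/7  -632/7 ]
R3 <- R3 - (9/13)*R2:  [      0       0    2/13   55/13  228/13 ]
R4 <- R4 - (68/39)*R2:  [       0        0    45/13   352/39  1948/39 ]
R4 <- R4 - (45/2)*R3:  [       0        0        0   -517/6  -1034/3 ]
Row echelon form:
[ 7     2     0       3  |       30 ]
[ 0  39/7    -6   -50/7  |   -563/7 ]
[ 0     0  2/13   55/13  |   228/13 ]
[ 0     0     0  -517/6  |  -1034/3 ]
Back-substitution:
s = (-1034/3) / (-517/6) = 4
r = (228/13 - (55/13)*(4)) / (2/13) = 4
q = (-563/7 - (-6)*(4) - (-50/7)*(4)) / (39/7) = -5
p = (30 - (2)*(-5) - (3)*(4)) / 7 = 4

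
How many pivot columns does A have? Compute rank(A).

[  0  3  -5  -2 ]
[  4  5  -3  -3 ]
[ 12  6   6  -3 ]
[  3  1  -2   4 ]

Row reduction:
R1 <-> R2   (pivot in column 1 was zero)
[  4  5  -3  -3 ]
[  0  3  -5  -2 ]
[ 12  6   6  -3 ]
[  3  1  -2   4 ]
R3 <- R3 - (3)*R1:  [  0  -9  15   6 ]
R4 <- R4 - (3/4)*R1:  [     0  -11/4    1/4   25/4 ]
R3 <- R3 - (-3)*R2:  [ 0  0  0  0 ]
R4 <- R4 - (-11/12)*R2:  [     0      0  -13/3  53/12 ]
R3 <-> R4   (pivot in column 3 was zero)
[ 4  5     -3     -3 ]
[ 0  3     -5     -2 ]
[ 0  0  -13/3  53/12 ]
[ 0  0      0      0 ]
Row echelon form:
[ 4  5     -3     -3 ]
[ 0  3     -5     -2 ]
[ 0  0  -13/3  53/12 ]
[ 0  0      0      0 ]
Nonzero rows / pivot columns: 3

rank(A) = 3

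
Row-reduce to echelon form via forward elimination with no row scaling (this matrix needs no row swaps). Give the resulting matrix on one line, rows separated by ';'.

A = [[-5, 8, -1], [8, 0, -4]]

REF = [-5 8 -1; 0 64/5 -28/5]

Forward elimination:
R2 <- R2 - (-8/5)*R1:  [     0   64/5  -28/5 ]
Row echelon form:
[ -5     8     -1 ]
[  0  64/5  -28/5 ]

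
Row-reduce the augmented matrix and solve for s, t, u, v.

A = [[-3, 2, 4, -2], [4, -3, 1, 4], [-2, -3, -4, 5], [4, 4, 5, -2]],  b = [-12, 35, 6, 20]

Forward elimination on [A|b]:
R2 <- R2 - (-4/3)*R1:  [    0  -1/3  19/3   4/3    19 ]
R3 <- R3 - (2/3)*R1:  [     0  -13/3  -20/3   19/3     14 ]
R4 <- R4 - (-4/3)*R1:  [     0   20/3   31/3  -14/3      4 ]
R3 <- R3 - (13)*R2:  [    0     0   -89   -11  -233 ]
R4 <- R4 - (-20)*R2:  [   0    0  137   22  384 ]
R4 <- R4 - (-137/89)*R3:  [       0        0        0   451/89  2255/89 ]
Row echelon form:
[ -3     2     4      -2  |      -12 ]
[  0  -1/3  19/3     4/3  |       19 ]
[  0     0   -89     -11  |     -233 ]
[  0     0     0  451/89  |  2255/89 ]
Back-substitution:
v = (2255/89) / (451/89) = 5
u = (-233 - (-11)*(5)) / -89 = 2
t = (19 - (19/3)*(2) - (4/3)*(5)) / (-1/3) = 1
s = (-12 - (2)*(1) - (4)*(2) - (-2)*(5)) / -3 = 4

(4, 1, 2, 5)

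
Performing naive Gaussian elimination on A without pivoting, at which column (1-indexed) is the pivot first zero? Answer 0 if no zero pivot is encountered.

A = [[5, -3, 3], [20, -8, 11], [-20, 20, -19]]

first zero-pivot column = 0

Naive forward elimination:
R2 <- R2 - (4)*R1:  [  0   4  -1 ]
R3 <- R3 - (-4)*R1:  [  0   8  -7 ]
R3 <- R3 - (2)*R2:  [  0   0  -5 ]
All pivots nonzero; naive elimination completes without hitting a zero pivot.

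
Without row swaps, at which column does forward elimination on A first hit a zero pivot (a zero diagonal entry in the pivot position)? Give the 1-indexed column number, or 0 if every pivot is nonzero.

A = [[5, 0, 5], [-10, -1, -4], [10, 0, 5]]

first zero-pivot column = 0

Naive forward elimination:
R2 <- R2 - (-2)*R1:  [  0  -1   6 ]
R3 <- R3 - (2)*R1:  [  0   0  -5 ]
All pivots nonzero; naive elimination completes without hitting a zero pivot.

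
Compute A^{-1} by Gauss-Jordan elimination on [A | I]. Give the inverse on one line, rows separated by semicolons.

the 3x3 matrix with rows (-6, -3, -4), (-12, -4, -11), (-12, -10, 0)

inverse = [55/12 -5/3 -17/24; -11/2 2 3/4; -3 1 1/2]

Gauss-Jordan on [A | I]:
R1 <- (1/-6)*R1:  [    1   1/2   2/3  |  -1/6     0     0 ]
R2 <- R2 - (-12)*R1:  [  0   2  -3  |  -2   1   0 ]
R3 <- R3 - (-12)*R1:  [  0  -4   8  |  -2   0   1 ]
R2 <- (1/2)*R2:  [    0     1  -3/2  |    -1   1/2     0 ]
R1 <- R1 - (1/2)*R2:  [     1      0  17/12  |    1/3   -1/4      0 ]
R3 <- R3 - (-4)*R2:  [  0   0   2  |  -6   2   1 ]
R3 <- (1/2)*R3:  [   0    0    1  |   -3    1  1/2 ]
R1 <- R1 - (17/12)*R3:  [      1       0       0  |   55/12    -5/3  -17/24 ]
R2 <- R2 - (-3/2)*R3:  [     0      1      0  |  -11/2      2    3/4 ]
Right block of [I | A^{-1}] is the inverse:
[ 55/12  -5/3  -17/24 ]
[ -11/2     2     3/4 ]
[    -3     1     1/2 ]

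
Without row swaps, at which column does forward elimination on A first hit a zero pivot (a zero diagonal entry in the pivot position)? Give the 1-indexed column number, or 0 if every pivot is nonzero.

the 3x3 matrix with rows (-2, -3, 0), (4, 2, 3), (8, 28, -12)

first zero-pivot column = 3

Naive forward elimination:
R2 <- R2 - (-2)*R1:  [  0  -4   3 ]
R3 <- R3 - (-4)*R1:  [   0   16  -12 ]
R3 <- R3 - (-4)*R2:  [ 0  0  0 ]
Matrix at this point:
[ -2  -3  0 ]
[  0  -4  3 ]
[  0   0  0 ]
Pivot entry (3,3) in the last row is zero and there are no rows below to swap with -> zero pivot in column 3 (A is singular).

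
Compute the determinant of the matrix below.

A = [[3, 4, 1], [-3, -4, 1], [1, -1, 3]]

Forward elimination:
R2 <- R2 - (-1)*R1:  [ 0  0  2 ]
R3 <- R3 - (1/3)*R1:  [    0  -7/3   8/3 ]
R2 <-> R3   (pivot in column 2 was zero)
[ 3     4    1 ]
[ 0  -7/3  8/3 ]
[ 0     0    2 ]
Upper-triangular form:
[ 3     4    1 ]
[ 0  -7/3  8/3 ]
[ 0     0    2 ]
det(A) = (-1)^1 * (3) * (-7/3) * (2) = 14  (1 row swap -> sign -1)

det(A) = 14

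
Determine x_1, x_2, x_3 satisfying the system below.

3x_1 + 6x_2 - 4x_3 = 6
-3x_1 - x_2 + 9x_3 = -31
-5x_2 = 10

(2, -2, -3)

Forward elimination on [A|b]:
R2 <- R2 - (-1)*R1:  [   0    5    5  -25 ]
R3 <- R3 - (-1)*R2:  [   0    0    5  -15 ]
Row echelon form:
[ 3  6  -4  |    6 ]
[ 0  5   5  |  -25 ]
[ 0  0   5  |  -15 ]
Back-substitution:
x_3 = (-15) / 5 = -3
x_2 = (-25 - (5)*(-3)) / 5 = -2
x_1 = (6 - (6)*(-2) - (-4)*(-3)) / 3 = 2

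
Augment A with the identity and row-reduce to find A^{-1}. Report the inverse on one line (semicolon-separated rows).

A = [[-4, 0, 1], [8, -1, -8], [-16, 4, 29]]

inverse = [3/4 1 1/4; -26 -25 -6; 4 4 1]

Gauss-Jordan on [A | I]:
R1 <- (1/-4)*R1:  [    1     0  -1/4  |  -1/4     0     0 ]
R2 <- R2 - (8)*R1:  [  0  -1  -6  |   2   1   0 ]
R3 <- R3 - (-16)*R1:  [  0   4  25  |  -4   0   1 ]
R2 <- (1/-1)*R2:  [  0   1   6  |  -2  -1   0 ]
R3 <- R3 - (4)*R2:  [ 0  0  1  |  4  4  1 ]
R1 <- R1 - (-1/4)*R3:  [   1    0    0  |  3/4    1  1/4 ]
R2 <- R2 - (6)*R3:  [   0    1    0  |  -26  -25   -6 ]
Right block of [I | A^{-1}] is the inverse:
[ 3/4    1  1/4 ]
[ -26  -25   -6 ]
[   4    4    1 ]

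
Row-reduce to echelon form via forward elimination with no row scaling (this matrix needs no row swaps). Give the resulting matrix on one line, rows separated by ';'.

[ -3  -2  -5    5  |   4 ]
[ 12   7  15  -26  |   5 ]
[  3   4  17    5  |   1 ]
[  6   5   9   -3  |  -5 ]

Forward elimination:
R2 <- R2 - (-4)*R1:  [  0  -1  -5  -6  21 ]
R3 <- R3 - (-1)*R1:  [  0   2  12  10   5 ]
R4 <- R4 - (-2)*R1:  [  0   1  -1   7   3 ]
R3 <- R3 - (-2)*R2:  [  0   0   2  -2  47 ]
R4 <- R4 - (-1)*R2:  [  0   0  -6   1  24 ]
R4 <- R4 - (-3)*R3:  [   0    0    0   -5  165 ]
Row echelon form:
[ -3  -2  -5   5  |    4 ]
[  0  -1  -5  -6  |   21 ]
[  0   0   2  -2  |   47 ]
[  0   0   0  -5  |  165 ]

REF = [-3 -2 -5 5 4; 0 -1 -5 -6 21; 0 0 2 -2 47; 0 0 0 -5 165]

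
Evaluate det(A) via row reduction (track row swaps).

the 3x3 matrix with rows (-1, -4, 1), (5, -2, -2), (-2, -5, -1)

Forward elimination:
R2 <- R2 - (-5)*R1:  [   0  -22    3 ]
R3 <- R3 - (2)*R1:  [  0   3  -3 ]
R3 <- R3 - (-3/22)*R2:  [      0       0  -57/22 ]
Upper-triangular form:
[ -1   -4       1 ]
[  0  -22       3 ]
[  0    0  -57/22 ]
det(A) = (-1)^0 * (-1) * (-22) * (-57/22) = -57  (0 row swaps -> sign +1)

det(A) = -57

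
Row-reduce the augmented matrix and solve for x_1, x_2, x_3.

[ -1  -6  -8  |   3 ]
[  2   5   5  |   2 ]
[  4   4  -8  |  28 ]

(1, 2, -2)

Forward elimination on [A|b]:
R2 <- R2 - (-2)*R1:  [   0   -7  -11    8 ]
R3 <- R3 - (-4)*R1:  [   0  -20  -40   40 ]
R3 <- R3 - (20/7)*R2:  [     0      0  -60/7  120/7 ]
Row echelon form:
[ -1  -6     -8  |      3 ]
[  0  -7    -11  |      8 ]
[  0   0  -60/7  |  120/7 ]
Back-substitution:
x_3 = (120/7) / (-60/7) = -2
x_2 = (8 - (-11)*(-2)) / -7 = 2
x_1 = (3 - (-6)*(2) - (-8)*(-2)) / -1 = 1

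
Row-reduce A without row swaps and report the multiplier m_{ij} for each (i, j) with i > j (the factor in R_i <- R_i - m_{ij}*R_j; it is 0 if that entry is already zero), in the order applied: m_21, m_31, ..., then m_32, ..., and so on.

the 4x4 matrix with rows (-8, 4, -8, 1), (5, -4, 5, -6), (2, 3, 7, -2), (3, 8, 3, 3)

multipliers: -5/8, -1/4, -3/8, -8/3, -19/3, 0

Forward elimination:
R2 <- R2 - (-5/8)*R1:  [     0   -3/2      0  -43/8 ]
R3 <- R3 - (-1/4)*R1:  [    0     4     5  -7/4 ]
R4 <- R4 - (-3/8)*R1:  [    0  19/2     0  27/8 ]
R3 <- R3 - (-8/3)*R2:  [       0        0        5  -193/12 ]
R4 <- R4 - (-19/3)*R2:  [     0      0      0  -92/3 ]
R4: entry in column 3 is already 0 -> m_{43} = 0 (no row operation needed)
Multipliers (in order of application): m_{21} = -5/8, m_{31} = -1/4, m_{41} = -3/8, m_{32} = -8/3, m_{42} = -19/3, m_{43} = 0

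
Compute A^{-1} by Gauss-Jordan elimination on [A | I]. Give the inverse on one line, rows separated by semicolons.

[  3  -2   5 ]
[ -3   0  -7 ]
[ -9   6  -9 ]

Gauss-Jordan on [A | I]:
R1 <- (1/3)*R1:  [    1  -2/3   5/3  |   1/3     0     0 ]
R2 <- R2 - (-3)*R1:  [  0  -2  -2  |   1   1   0 ]
R3 <- R3 - (-9)*R1:  [ 0  0  6  |  3  0  1 ]
R2 <- (1/-2)*R2:  [    0     1     1  |  -1/2  -1/2     0 ]
R1 <- R1 - (-2/3)*R2:  [    1     0   7/3  |     0  -1/3     0 ]
R3 <- (1/6)*R3:  [   0    0    1  |  1/2    0  1/6 ]
R1 <- R1 - (7/3)*R3:  [     1      0      0  |   -7/6   -1/3  -7/18 ]
R2 <- R2 - (1)*R3:  [    0     1     0  |    -1  -1/2  -1/6 ]
Right block of [I | A^{-1}] is the inverse:
[ -7/6  -1/3  -7/18 ]
[   -1  -1/2   -1/6 ]
[  1/2     0    1/6 ]

inverse = [-7/6 -1/3 -7/18; -1 -1/2 -1/6; 1/2 0 1/6]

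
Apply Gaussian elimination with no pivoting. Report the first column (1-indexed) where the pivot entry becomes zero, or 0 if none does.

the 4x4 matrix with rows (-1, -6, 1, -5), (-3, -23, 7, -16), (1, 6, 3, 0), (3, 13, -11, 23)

first zero-pivot column = 0

Naive forward elimination:
R2 <- R2 - (3)*R1:  [  0  -5   4  -1 ]
R3 <- R3 - (-1)*R1:  [  0   0   4  -5 ]
R4 <- R4 - (-3)*R1:  [  0  -5  -8   8 ]
R4 <- R4 - (1)*R2:  [   0    0  -12    9 ]
R4 <- R4 - (-3)*R3:  [  0   0   0  -6 ]
All pivots nonzero; naive elimination completes without hitting a zero pivot.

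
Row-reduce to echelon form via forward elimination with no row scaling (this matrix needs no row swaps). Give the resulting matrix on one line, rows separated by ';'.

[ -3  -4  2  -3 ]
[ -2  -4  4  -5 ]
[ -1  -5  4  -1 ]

REF = [-3 -4 2 -3; 0 -4/3 8/3 -3; 0 0 -4 33/4]

Forward elimination:
R2 <- R2 - (2/3)*R1:  [    0  -4/3   8/3    -3 ]
R3 <- R3 - (1/3)*R1:  [     0  -11/3   10/3      0 ]
R3 <- R3 - (11/4)*R2:  [    0     0    -4  33/4 ]
Row echelon form:
[ -3    -4    2    -3 ]
[  0  -4/3  8/3    -3 ]
[  0     0   -4  33/4 ]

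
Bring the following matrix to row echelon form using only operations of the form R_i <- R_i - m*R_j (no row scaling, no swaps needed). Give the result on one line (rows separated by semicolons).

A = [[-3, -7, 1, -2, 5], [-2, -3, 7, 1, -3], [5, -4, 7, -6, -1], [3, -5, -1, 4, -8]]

Forward elimination:
R2 <- R2 - (2/3)*R1:  [     0    5/3   19/3    7/3  -19/3 ]
R3 <- R3 - (-5/3)*R1:  [     0  -47/3   26/3  -28/3   22/3 ]
R4 <- R4 - (-1)*R1:  [   0  -12    0    2   -3 ]
R3 <- R3 - (-47/5)*R2:  [      0       0   341/5    63/5  -261/5 ]
R4 <- R4 - (-36/5)*R2:  [      0       0   228/5    94/5  -243/5 ]
R4 <- R4 - (228/341)*R3:  [         0          0          0   3538/341  -4671/341 ]
Row echelon form:
[ -3   -7      1        -2          5 ]
[  0  5/3   19/3       7/3      -19/3 ]
[  0    0  341/5      63/5     -261/5 ]
[  0    0      0  3538/341  -4671/341 ]

REF = [-3 -7 1 -2 5; 0 5/3 19/3 7/3 -19/3; 0 0 341/5 63/5 -261/5; 0 0 0 3538/341 -4671/341]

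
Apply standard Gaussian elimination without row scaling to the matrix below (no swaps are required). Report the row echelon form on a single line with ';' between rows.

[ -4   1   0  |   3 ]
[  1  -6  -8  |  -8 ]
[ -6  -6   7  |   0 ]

REF = [-4 1 0 3; 0 -23/4 -8 -29/4; 0 0 401/23 114/23]

Forward elimination:
R2 <- R2 - (-1/4)*R1:  [     0  -23/4     -8  -29/4 ]
R3 <- R3 - (3/2)*R1:  [     0  -15/2      7   -9/2 ]
R3 <- R3 - (30/23)*R2:  [      0       0  401/23  114/23 ]
Row echelon form:
[ -4      1       0  |       3 ]
[  0  -23/4      -8  |   -29/4 ]
[  0      0  401/23  |  114/23 ]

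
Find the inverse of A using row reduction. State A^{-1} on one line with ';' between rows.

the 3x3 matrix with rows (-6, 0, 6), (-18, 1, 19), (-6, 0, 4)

inverse = [1/3 0 -1/2; -7/2 1 1/2; 1/2 0 -1/2]

Gauss-Jordan on [A | I]:
R1 <- (1/-6)*R1:  [    1     0    -1  |  -1/6     0     0 ]
R2 <- R2 - (-18)*R1:  [  0   1   1  |  -3   1   0 ]
R3 <- R3 - (-6)*R1:  [  0   0  -2  |  -1   0   1 ]
R3 <- (1/-2)*R3:  [    0     0     1  |   1/2     0  -1/2 ]
R1 <- R1 - (-1)*R3:  [    1     0     0  |   1/3     0  -1/2 ]
R2 <- R2 - (1)*R3:  [    0     1     0  |  -7/2     1   1/2 ]
Right block of [I | A^{-1}] is the inverse:
[  1/3  0  -1/2 ]
[ -7/2  1   1/2 ]
[  1/2  0  -1/2 ]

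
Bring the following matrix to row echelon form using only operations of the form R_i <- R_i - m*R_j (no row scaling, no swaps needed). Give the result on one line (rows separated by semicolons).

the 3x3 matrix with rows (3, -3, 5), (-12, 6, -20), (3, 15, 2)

Forward elimination:
R2 <- R2 - (-4)*R1:  [  0  -6   0 ]
R3 <- R3 - (1)*R1:  [  0  18  -3 ]
R3 <- R3 - (-3)*R2:  [  0   0  -3 ]
Row echelon form:
[ 3  -3   5 ]
[ 0  -6   0 ]
[ 0   0  -3 ]

REF = [3 -3 5; 0 -6 0; 0 0 -3]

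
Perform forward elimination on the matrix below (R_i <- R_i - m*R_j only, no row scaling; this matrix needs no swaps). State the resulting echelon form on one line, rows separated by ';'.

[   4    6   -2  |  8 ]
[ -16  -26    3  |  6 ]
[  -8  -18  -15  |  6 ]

REF = [4 6 -2 8; 0 -2 -5 38; 0 0 -4 -92]

Forward elimination:
R2 <- R2 - (-4)*R1:  [  0  -2  -5  38 ]
R3 <- R3 - (-2)*R1:  [   0   -6  -19   22 ]
R3 <- R3 - (3)*R2:  [   0    0   -4  -92 ]
Row echelon form:
[ 4   6  -2  |    8 ]
[ 0  -2  -5  |   38 ]
[ 0   0  -4  |  -92 ]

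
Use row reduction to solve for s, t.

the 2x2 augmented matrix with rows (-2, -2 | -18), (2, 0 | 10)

(5, 4)

Forward elimination on [A|b]:
R2 <- R2 - (-1)*R1:  [  0  -2  -8 ]
Row echelon form:
[ -2  -2  |  -18 ]
[  0  -2  |   -8 ]
Back-substitution:
t = (-8) / -2 = 4
s = (-18 - (-2)*(4)) / -2 = 5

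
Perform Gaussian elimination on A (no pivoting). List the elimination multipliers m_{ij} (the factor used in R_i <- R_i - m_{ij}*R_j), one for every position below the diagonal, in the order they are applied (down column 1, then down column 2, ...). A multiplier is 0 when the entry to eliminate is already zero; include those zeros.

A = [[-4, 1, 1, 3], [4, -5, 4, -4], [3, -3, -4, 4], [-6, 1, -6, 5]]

Forward elimination:
R2 <- R2 - (-1)*R1:  [  0  -4   5  -1 ]
R3 <- R3 - (-3/4)*R1:  [     0   -9/4  -13/4   25/4 ]
R4 <- R4 - (3/2)*R1:  [     0   -1/2  -15/2    1/2 ]
R3 <- R3 - (9/16)*R2:  [      0       0  -97/16  109/16 ]
R4 <- R4 - (1/8)*R2:  [     0      0  -65/8    5/8 ]
R4 <- R4 - (130/97)*R3:  [       0        0        0  -825/97 ]
Multipliers (in order of application): m_{21} = -1, m_{31} = -3/4, m_{41} = 3/2, m_{32} = 9/16, m_{42} = 1/8, m_{43} = 130/97

multipliers: -1, -3/4, 3/2, 9/16, 1/8, 130/97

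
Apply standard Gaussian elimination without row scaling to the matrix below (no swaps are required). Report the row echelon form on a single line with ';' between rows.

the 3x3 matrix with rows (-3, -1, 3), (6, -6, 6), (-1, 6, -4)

REF = [-3 -1 3; 0 -8 12; 0 0 9/2]

Forward elimination:
R2 <- R2 - (-2)*R1:  [  0  -8  12 ]
R3 <- R3 - (1/3)*R1:  [    0  19/3    -5 ]
R3 <- R3 - (-19/24)*R2:  [   0    0  9/2 ]
Row echelon form:
[ -3  -1    3 ]
[  0  -8   12 ]
[  0   0  9/2 ]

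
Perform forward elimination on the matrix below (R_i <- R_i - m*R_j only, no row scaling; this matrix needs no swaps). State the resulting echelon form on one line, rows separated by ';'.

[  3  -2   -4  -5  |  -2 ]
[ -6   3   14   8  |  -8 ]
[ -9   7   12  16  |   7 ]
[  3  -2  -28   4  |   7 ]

Forward elimination:
R2 <- R2 - (-2)*R1:  [   0   -1    6   -2  -12 ]
R3 <- R3 - (-3)*R1:  [ 0  1  0  1  1 ]
R4 <- R4 - (1)*R1:  [   0    0  -24    9    9 ]
R3 <- R3 - (-1)*R2:  [   0    0    6   -1  -11 ]
R4 <- R4 - (-4)*R3:  [   0    0    0    5  -35 ]
Row echelon form:
[ 3  -2  -4  -5  |   -2 ]
[ 0  -1   6  -2  |  -12 ]
[ 0   0   6  -1  |  -11 ]
[ 0   0   0   5  |  -35 ]

REF = [3 -2 -4 -5 -2; 0 -1 6 -2 -12; 0 0 6 -1 -11; 0 0 0 5 -35]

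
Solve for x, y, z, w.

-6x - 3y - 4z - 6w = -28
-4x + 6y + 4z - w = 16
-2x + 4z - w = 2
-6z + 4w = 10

(-1, 2, 1, 4)

Forward elimination on [A|b]:
R2 <- R2 - (2/3)*R1:  [     0      8   20/3      3  104/3 ]
R3 <- R3 - (1/3)*R1:  [    0     1  16/3     1  34/3 ]
R3 <- R3 - (1/8)*R2:  [   0    0  9/2  5/8    7 ]
R4 <- R4 - (-4/3)*R3:  [    0     0     0  29/6  58/3 ]
Row echelon form:
[ -6  -3    -4    -6  |    -28 ]
[  0   8  20/3     3  |  104/3 ]
[  0   0   9/2   5/8  |      7 ]
[  0   0     0  29/6  |   58/3 ]
Back-substitution:
w = (58/3) / (29/6) = 4
z = (7 - (5/8)*(4)) / (9/2) = 1
y = (104/3 - (20/3)*(1) - (3)*(4)) / 8 = 2
x = (-28 - (-3)*(2) - (-4)*(1) - (-6)*(4)) / -6 = -1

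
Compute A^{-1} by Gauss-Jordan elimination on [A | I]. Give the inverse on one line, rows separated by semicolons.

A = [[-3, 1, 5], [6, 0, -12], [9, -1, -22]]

inverse = [-2/5 17/30 -2/5; 4/5 7/10 -1/5; -1/5 1/5 -1/5]

Gauss-Jordan on [A | I]:
R1 <- (1/-3)*R1:  [    1  -1/3  -5/3  |  -1/3     0     0 ]
R2 <- R2 - (6)*R1:  [  0   2  -2  |   2   1   0 ]
R3 <- R3 - (9)*R1:  [  0   2  -7  |   3   0   1 ]
R2 <- (1/2)*R2:  [   0    1   -1  |    1  1/2    0 ]
R1 <- R1 - (-1/3)*R2:  [   1    0   -2  |    0  1/6    0 ]
R3 <- R3 - (2)*R2:  [  0   0  -5  |   1  -1   1 ]
R3 <- (1/-5)*R3:  [    0     0     1  |  -1/5   1/5  -1/5 ]
R1 <- R1 - (-2)*R3:  [     1      0      0  |   -2/5  17/30   -2/5 ]
R2 <- R2 - (-1)*R3:  [    0     1     0  |   4/5  7/10  -1/5 ]
Right block of [I | A^{-1}] is the inverse:
[ -2/5  17/30  -2/5 ]
[  4/5   7/10  -1/5 ]
[ -1/5    1/5  -1/5 ]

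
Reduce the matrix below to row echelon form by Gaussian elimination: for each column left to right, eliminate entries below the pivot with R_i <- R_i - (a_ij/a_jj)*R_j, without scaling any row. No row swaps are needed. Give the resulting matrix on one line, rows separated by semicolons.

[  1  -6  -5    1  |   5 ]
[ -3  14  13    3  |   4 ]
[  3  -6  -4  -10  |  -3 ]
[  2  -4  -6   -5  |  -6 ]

REF = [1 -6 -5 1 5; 0 -4 -2 6 19; 0 0 5 5 39; 0 0 0 5 22]

Forward elimination:
R2 <- R2 - (-3)*R1:  [  0  -4  -2   6  19 ]
R3 <- R3 - (3)*R1:  [   0   12   11  -13  -18 ]
R4 <- R4 - (2)*R1:  [   0    8    4   -7  -16 ]
R3 <- R3 - (-3)*R2:  [  0   0   5   5  39 ]
R4 <- R4 - (-2)*R2:  [  0   0   0   5  22 ]
Row echelon form:
[ 1  -6  -5  1  |   5 ]
[ 0  -4  -2  6  |  19 ]
[ 0   0   5  5  |  39 ]
[ 0   0   0  5  |  22 ]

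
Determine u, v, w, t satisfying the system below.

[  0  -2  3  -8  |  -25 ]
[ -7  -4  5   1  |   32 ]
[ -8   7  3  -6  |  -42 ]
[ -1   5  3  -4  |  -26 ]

Forward elimination on [A|b]:
R1 <-> R2   (pivot in column 1 was zero)
[ -7  -4  5   1   32 ]
[  0  -2  3  -8  -25 ]
[ -8   7  3  -6  -42 ]
[ -1   5  3  -4  -26 ]
R3 <- R3 - (8/7)*R1:  [      0    81/7   -19/7   -50/7  -550/7 ]
R4 <- R4 - (1/7)*R1:  [      0    39/7    16/7   -29/7  -214/7 ]
R3 <- R3 - (-81/14)*R2:  [        0         0    205/14    -374/7  -3125/14 ]
R4 <- R4 - (-39/14)*R2:  [        0         0    149/14    -185/7  -1403/14 ]
R4 <- R4 - (149/205)*R3:  [        0         0         0  2543/205   2543/41 ]
Row echelon form:
[ -7  -4       5         1  |        32 ]
[  0  -2       3        -8  |       -25 ]
[  0   0  205/14    -374/7  |  -3125/14 ]
[  0   0       0  2543/205  |   2543/41 ]
Back-substitution:
t = (2543/41) / (2543/205) = 5
w = (-3125/14 - (-374/7)*(5)) / (205/14) = 3
v = (-25 - (3)*(3) - (-8)*(5)) / -2 = -3
u = (32 - (-4)*(-3) - (5)*(3) - (1)*(5)) / -7 = 0

(0, -3, 3, 5)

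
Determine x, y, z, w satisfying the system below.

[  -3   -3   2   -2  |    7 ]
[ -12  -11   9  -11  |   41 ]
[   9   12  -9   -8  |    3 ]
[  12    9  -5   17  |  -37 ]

(4, -1, 5, -3)

Forward elimination on [A|b]:
R2 <- R2 - (4)*R1:  [  0   1   1  -3  13 ]
R3 <- R3 - (-3)*R1:  [   0    3   -3  -14   24 ]
R4 <- R4 - (-4)*R1:  [  0  -3   3   9  -9 ]
R3 <- R3 - (3)*R2:  [   0    0   -6   -5  -15 ]
R4 <- R4 - (-3)*R2:  [  0   0   6   0  30 ]
R4 <- R4 - (-1)*R3:  [  0   0   0  -5  15 ]
Row echelon form:
[ -3  -3   2  -2  |    7 ]
[  0   1   1  -3  |   13 ]
[  0   0  -6  -5  |  -15 ]
[  0   0   0  -5  |   15 ]
Back-substitution:
w = (15) / -5 = -3
z = (-15 - (-5)*(-3)) / -6 = 5
y = (13 - (1)*(5) - (-3)*(-3)) / 1 = -1
x = (7 - (-3)*(-1) - (2)*(5) - (-2)*(-3)) / -3 = 4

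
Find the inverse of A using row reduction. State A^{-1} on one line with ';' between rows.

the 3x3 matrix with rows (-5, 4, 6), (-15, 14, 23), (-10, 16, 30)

inverse = [13/5 -6/5 2/5; 11 -9/2 5/4; -5 2 -1/2]

Gauss-Jordan on [A | I]:
R1 <- (1/-5)*R1:  [    1  -4/5  -6/5  |  -1/5     0     0 ]
R2 <- R2 - (-15)*R1:  [  0   2   5  |  -3   1   0 ]
R3 <- R3 - (-10)*R1:  [  0   8  18  |  -2   0   1 ]
R2 <- (1/2)*R2:  [    0     1   5/2  |  -3/2   1/2     0 ]
R1 <- R1 - (-4/5)*R2:  [    1     0   4/5  |  -7/5   2/5     0 ]
R3 <- R3 - (8)*R2:  [  0   0  -2  |  10  -4   1 ]
R3 <- (1/-2)*R3:  [    0     0     1  |    -5     2  -1/2 ]
R1 <- R1 - (4/5)*R3:  [    1     0     0  |  13/5  -6/5   2/5 ]
R2 <- R2 - (5/2)*R3:  [    0     1     0  |    11  -9/2   5/4 ]
Right block of [I | A^{-1}] is the inverse:
[ 13/5  -6/5   2/5 ]
[   11  -9/2   5/4 ]
[   -5     2  -1/2 ]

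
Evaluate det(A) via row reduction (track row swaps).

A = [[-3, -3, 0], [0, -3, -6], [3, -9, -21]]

det(A) = 27

Forward elimination:
R3 <- R3 - (-1)*R1:  [   0  -12  -21 ]
R3 <- R3 - (4)*R2:  [ 0  0  3 ]
Upper-triangular form:
[ -3  -3   0 ]
[  0  -3  -6 ]
[  0   0   3 ]
det(A) = (-1)^0 * (-3) * (-3) * (3) = 27  (0 row swaps -> sign +1)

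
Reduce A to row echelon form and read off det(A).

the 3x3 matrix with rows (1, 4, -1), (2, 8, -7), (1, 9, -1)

det(A) = 25

Forward elimination:
R2 <- R2 - (2)*R1:  [  0   0  -5 ]
R3 <- R3 - (1)*R1:  [ 0  5  0 ]
R2 <-> R3   (pivot in column 2 was zero)
[ 1  4  -1 ]
[ 0  5   0 ]
[ 0  0  -5 ]
Upper-triangular form:
[ 1  4  -1 ]
[ 0  5   0 ]
[ 0  0  -5 ]
det(A) = (-1)^1 * (1) * (5) * (-5) = 25  (1 row swap -> sign -1)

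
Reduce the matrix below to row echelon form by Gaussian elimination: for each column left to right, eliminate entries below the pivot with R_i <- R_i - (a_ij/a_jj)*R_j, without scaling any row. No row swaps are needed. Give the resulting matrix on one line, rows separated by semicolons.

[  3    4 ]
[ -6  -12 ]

Forward elimination:
R2 <- R2 - (-2)*R1:  [  0  -4 ]
Row echelon form:
[ 3   4 ]
[ 0  -4 ]

REF = [3 4; 0 -4]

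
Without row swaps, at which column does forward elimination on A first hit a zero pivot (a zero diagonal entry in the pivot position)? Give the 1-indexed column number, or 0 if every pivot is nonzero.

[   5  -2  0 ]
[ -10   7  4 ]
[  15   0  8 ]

first zero-pivot column = 3

Naive forward elimination:
R2 <- R2 - (-2)*R1:  [ 0  3  4 ]
R3 <- R3 - (3)*R1:  [ 0  6  8 ]
R3 <- R3 - (2)*R2:  [ 0  0  0 ]
Matrix at this point:
[ 5  -2  0 ]
[ 0   3  4 ]
[ 0   0  0 ]
Pivot entry (3,3) in the last row is zero and there are no rows below to swap with -> zero pivot in column 3 (A is singular).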